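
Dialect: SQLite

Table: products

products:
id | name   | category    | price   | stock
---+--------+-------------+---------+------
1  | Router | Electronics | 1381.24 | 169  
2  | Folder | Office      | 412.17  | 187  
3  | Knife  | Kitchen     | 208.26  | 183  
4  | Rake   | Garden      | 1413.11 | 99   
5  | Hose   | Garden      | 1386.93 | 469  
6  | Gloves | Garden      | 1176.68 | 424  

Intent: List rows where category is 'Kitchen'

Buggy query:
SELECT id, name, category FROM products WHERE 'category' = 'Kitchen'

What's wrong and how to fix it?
Bug: Single quotes denote string literals in SQL; the column name is being compared as a constant string

Fix: Reference the column as category without single quotes

Corrected query:
SELECT id, name, category FROM products WHERE category = 'Kitchen'

Result:
id | name  | category
---+-------+---------
3  | Knife | Kitchen 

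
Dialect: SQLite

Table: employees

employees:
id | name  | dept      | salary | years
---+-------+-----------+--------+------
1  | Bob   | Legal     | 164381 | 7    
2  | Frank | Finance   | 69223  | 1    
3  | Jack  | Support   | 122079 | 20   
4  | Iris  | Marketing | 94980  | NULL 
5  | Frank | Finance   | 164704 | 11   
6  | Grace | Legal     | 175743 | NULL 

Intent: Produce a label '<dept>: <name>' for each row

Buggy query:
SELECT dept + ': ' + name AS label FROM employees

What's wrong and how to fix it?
Bug: SQLite uses || for string concatenation; + coerces text to numbers (yielding 0)

Fix: Replace + with || to concatenate text

Corrected query:
SELECT dept || ': ' || name AS label FROM employees

Result:
label          
---------------
Legal: Bob     
Finance: Frank 
Support: Jack  
Marketing: Iris
Finance: Frank 
Legal: Grace   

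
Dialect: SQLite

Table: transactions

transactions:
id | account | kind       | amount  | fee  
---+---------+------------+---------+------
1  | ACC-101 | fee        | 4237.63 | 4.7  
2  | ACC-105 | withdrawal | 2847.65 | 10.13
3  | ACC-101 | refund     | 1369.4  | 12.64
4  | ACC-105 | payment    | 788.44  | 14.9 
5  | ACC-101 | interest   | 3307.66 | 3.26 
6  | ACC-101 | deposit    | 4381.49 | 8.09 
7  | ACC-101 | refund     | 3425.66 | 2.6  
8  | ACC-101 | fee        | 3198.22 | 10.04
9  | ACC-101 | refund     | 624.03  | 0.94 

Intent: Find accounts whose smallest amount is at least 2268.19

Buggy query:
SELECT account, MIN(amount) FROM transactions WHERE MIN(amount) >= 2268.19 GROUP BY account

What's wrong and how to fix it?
Bug: MIN() in WHERE is a misuse of aggregate

Fix: Replace WHERE with HAVING after the GROUP BY

Corrected query:
SELECT account, MIN(amount) FROM transactions GROUP BY account HAVING MIN(amount) >= 2268.19

Result:
(no rows)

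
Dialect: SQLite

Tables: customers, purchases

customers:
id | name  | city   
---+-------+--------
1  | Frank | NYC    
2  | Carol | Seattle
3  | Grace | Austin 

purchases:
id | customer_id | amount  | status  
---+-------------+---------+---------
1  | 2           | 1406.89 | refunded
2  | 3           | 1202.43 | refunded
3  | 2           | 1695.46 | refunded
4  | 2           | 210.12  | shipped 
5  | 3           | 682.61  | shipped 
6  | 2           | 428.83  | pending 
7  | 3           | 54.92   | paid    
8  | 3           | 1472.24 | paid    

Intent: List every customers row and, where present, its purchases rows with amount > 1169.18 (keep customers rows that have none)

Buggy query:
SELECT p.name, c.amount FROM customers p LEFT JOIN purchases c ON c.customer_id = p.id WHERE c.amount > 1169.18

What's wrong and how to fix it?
Bug: Filtering c.amount in WHERE discards the NULL rows produced by LEFT JOIN, turning it into an inner join

Fix: Put 'c.amount > 1169.18' in the JOIN's ON clause instead of WHERE

Corrected query:
SELECT p.name, c.amount FROM customers p LEFT JOIN purchases c ON c.customer_id = p.id AND c.amount > 1169.18

Result:
name  | amount 
------+--------
Frank | NULL   
Carol | 1406.89
Carol | 1695.46
Grace | 1202.43
Grace | 1472.24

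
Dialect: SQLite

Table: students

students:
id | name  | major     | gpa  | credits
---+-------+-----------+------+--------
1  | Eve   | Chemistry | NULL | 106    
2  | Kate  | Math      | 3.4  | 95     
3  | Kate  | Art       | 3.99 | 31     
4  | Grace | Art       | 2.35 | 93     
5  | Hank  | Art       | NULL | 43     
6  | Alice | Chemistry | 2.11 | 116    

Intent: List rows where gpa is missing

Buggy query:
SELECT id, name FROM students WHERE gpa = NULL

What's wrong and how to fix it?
Bug: Comparing to NULL with '=' never matches; NULL = NULL is unknown, not true

Fix: Replace '= NULL' with 'IS NULL'

Corrected query:
SELECT id, name FROM students WHERE gpa IS NULL

Result:
id | name
---+-----
1  | Eve 
5  | Hank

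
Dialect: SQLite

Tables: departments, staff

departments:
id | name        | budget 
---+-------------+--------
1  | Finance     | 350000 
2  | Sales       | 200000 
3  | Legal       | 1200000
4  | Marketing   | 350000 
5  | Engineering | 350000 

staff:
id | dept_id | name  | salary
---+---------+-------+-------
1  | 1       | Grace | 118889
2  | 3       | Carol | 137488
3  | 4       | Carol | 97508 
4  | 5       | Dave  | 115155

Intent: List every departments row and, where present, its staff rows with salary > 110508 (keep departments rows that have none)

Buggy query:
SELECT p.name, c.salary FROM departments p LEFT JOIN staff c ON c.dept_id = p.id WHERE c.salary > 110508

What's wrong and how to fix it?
Bug: A WHERE condition on the right-hand table after LEFT JOIN drops unmatched parents

Fix: Put 'c.salary > 110508' in the JOIN's ON clause instead of WHERE

Corrected query:
SELECT p.name, c.salary FROM departments p LEFT JOIN staff c ON c.dept_id = p.id AND c.salary > 110508

Result:
name        | salary
------------+-------
Finance     | 118889
Sales       | NULL  
Legal       | 137488
Marketing   | NULL  
Engineering | 115155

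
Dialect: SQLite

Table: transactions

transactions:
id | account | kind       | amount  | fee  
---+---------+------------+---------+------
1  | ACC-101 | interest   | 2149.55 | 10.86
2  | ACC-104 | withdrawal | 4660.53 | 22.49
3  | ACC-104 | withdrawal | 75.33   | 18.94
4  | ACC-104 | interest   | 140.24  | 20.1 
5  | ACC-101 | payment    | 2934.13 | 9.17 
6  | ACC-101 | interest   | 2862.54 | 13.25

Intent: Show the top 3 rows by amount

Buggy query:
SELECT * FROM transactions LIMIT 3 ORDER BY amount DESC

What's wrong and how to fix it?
Bug: ORDER BY cannot follow LIMIT; LIMIT is the final clause

Fix: Swap the clauses: ORDER BY first, then LIMIT

Corrected query:
SELECT * FROM transactions ORDER BY amount DESC LIMIT 3

Result:
id | account | kind       | amount  | fee  
---+---------+------------+---------+------
2  | ACC-104 | withdrawal | 4660.53 | 22.49
5  | ACC-101 | payment    | 2934.13 | 9.17 
6  | ACC-101 | interest   | 2862.54 | 13.25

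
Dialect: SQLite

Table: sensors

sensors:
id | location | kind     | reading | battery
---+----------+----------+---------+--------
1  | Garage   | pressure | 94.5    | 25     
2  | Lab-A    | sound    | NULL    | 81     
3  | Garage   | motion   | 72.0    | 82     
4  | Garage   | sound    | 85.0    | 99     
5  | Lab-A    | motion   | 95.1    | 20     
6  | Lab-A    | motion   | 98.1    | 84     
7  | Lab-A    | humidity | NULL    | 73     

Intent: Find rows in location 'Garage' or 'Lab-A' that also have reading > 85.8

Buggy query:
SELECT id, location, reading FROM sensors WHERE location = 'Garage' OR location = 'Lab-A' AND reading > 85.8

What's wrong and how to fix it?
Bug: Without parentheses, AND is evaluated before OR, so the reading filter only applies to the 'Lab-A' branch

Fix: Add parentheses around the OR so the AND applies to both alternatives

Corrected query:
SELECT id, location, reading FROM sensors WHERE (location = 'Garage' OR location = 'Lab-A') AND reading > 85.8

Result:
id | location | reading
---+----------+--------
1  | Garage   | 94.5   
5  | Lab-A    | 95.1   
6  | Lab-A    | 98.1   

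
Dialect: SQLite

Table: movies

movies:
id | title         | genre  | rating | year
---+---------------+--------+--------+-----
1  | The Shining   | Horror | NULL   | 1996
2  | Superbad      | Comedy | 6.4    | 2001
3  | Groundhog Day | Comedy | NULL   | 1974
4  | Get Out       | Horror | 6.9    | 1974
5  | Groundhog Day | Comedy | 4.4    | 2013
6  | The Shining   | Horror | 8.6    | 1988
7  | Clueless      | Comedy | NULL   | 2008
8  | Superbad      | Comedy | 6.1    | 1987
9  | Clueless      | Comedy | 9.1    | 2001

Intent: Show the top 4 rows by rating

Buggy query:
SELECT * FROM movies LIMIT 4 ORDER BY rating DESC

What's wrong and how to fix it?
Bug: LIMIT must come after ORDER BY

Fix: Sort with ORDER BY, then apply LIMIT

Corrected query:
SELECT * FROM movies ORDER BY rating DESC LIMIT 4

Result:
id | title       | genre  | rating | year
---+-------------+--------+--------+-----
9  | Clueless    | Comedy | 9.1    | 2001
6  | The Shining | Horror | 8.6    | 1988
4  | Get Out     | Horror | 6.9    | 1974
2  | Superbad    | Comedy | 6.4    | 2001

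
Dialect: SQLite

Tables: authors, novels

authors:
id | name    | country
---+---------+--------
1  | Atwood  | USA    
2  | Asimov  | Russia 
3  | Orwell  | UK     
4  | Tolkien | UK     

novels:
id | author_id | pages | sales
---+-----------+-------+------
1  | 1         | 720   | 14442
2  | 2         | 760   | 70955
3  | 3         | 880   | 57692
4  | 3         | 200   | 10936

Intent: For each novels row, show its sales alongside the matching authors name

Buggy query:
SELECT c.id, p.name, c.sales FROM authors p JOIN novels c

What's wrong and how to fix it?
Bug: Missing join condition: each novels row is matched to all authors rows instead of just its own

Fix: Specify the join condition linking the foreign key to the parent id

Corrected query:
SELECT c.id, p.name, c.sales FROM authors p JOIN novels c ON c.author_id = p.id

Result:
id | name   | sales
---+--------+------
1  | Atwood | 14442
2  | Asimov | 70955
3  | Orwell | 57692
4  | Orwell | 10936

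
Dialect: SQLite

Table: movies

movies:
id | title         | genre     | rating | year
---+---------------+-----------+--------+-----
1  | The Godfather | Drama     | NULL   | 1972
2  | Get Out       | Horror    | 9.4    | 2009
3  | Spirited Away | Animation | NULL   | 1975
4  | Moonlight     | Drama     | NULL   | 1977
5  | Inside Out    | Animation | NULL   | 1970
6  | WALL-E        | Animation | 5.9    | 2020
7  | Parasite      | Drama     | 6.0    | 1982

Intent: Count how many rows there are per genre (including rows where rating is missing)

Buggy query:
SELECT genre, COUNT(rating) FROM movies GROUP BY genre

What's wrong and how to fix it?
Bug: COUNT(column) counts non-NULL values only; rows with NULL rating aren't counted

Fix: Use COUNT(*) to count all rows regardless of NULL

Corrected query:
SELECT genre, COUNT(*) FROM movies GROUP BY genre

Result:
genre     | COUNT(*)
----------+---------
Animation | 3       
Drama     | 3       
Horror    | 1       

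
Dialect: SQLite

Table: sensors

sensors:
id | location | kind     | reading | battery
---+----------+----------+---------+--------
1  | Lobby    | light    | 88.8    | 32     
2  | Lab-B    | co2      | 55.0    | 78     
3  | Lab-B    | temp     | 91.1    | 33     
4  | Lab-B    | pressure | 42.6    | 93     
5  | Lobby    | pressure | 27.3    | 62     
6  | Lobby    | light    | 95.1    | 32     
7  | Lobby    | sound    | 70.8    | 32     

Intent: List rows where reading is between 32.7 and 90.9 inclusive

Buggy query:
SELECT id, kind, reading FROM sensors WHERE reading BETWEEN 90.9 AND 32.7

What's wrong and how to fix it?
Bug: BETWEEN expects the lower bound first; with 90.9 AND 32.7 the range is empty

Fix: Write BETWEEN 32.7 AND 90.9

Corrected query:
SELECT id, kind, reading FROM sensors WHERE reading BETWEEN 32.7 AND 90.9

Result:
id | kind     | reading
---+----------+--------
1  | light    | 88.8   
2  | co2      | 55     
4  | pressure | 42.6   
7  | sound    | 70.8   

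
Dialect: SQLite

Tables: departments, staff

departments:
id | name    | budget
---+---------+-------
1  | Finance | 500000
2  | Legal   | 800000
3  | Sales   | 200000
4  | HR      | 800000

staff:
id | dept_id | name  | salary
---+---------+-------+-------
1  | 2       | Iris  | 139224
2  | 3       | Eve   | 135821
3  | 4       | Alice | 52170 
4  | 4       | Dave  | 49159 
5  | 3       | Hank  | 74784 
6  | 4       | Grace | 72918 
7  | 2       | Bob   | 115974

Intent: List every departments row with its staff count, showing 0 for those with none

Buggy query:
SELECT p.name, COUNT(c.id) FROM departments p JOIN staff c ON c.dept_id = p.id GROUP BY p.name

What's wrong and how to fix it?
Bug: INNER JOIN drops departments rows that have no matching staff rows

Fix: Switch to LEFT JOIN to retain unmatched parent rows

Corrected query:
SELECT p.name, COUNT(c.id) FROM departments p LEFT JOIN staff c ON c.dept_id = p.id GROUP BY p.name

Result:
name    | COUNT(c.id)
--------+------------
Finance | 0          
HR      | 3          
Legal   | 2          
Sales   | 2          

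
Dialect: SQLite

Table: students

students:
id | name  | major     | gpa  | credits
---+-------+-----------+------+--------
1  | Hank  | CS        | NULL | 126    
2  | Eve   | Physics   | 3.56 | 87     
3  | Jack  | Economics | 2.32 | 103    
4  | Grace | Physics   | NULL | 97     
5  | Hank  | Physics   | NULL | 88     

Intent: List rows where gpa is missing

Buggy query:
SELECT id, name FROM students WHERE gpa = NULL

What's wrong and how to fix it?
Bug: Comparing to NULL with '=' never matches; NULL = NULL is unknown, not true

Fix: Use IS NULL to test for NULL

Corrected query:
SELECT id, name FROM students WHERE gpa IS NULL

Result:
id | name 
---+------
1  | Hank 
4  | Grace
5  | Hank 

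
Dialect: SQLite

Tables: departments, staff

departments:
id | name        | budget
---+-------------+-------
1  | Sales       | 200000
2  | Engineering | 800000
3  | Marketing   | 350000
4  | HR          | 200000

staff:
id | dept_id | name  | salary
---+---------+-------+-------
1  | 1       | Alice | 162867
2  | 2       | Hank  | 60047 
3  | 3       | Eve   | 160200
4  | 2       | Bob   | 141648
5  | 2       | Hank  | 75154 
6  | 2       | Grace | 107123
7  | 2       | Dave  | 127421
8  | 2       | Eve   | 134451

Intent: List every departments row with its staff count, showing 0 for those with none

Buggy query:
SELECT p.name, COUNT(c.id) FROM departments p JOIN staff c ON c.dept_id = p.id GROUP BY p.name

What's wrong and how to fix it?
Bug: An inner join excludes parents with zero children

Fix: Switch to LEFT JOIN to retain unmatched parent rows

Corrected query:
SELECT p.name, COUNT(c.id) FROM departments p LEFT JOIN staff c ON c.dept_id = p.id GROUP BY p.name

Result:
name        | COUNT(c.id)
------------+------------
Engineering | 6          
HR          | 0          
Marketing   | 1          
Sales       | 1          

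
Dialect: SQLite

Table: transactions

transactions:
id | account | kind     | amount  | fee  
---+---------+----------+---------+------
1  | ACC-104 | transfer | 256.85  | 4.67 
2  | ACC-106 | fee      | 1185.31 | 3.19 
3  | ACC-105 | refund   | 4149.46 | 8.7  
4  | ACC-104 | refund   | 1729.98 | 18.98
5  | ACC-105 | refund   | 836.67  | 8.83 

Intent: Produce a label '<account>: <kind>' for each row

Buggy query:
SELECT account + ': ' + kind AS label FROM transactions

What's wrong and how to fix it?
Bug: SQLite uses || for string concatenation; + coerces text to numbers (yielding 0)

Fix: Use the || operator for string concatenation

Corrected query:
SELECT account || ': ' || kind AS label FROM transactions

Result:
label            
-----------------
ACC-104: transfer
ACC-106: fee     
ACC-105: refund  
ACC-104: refund  
ACC-105: refund  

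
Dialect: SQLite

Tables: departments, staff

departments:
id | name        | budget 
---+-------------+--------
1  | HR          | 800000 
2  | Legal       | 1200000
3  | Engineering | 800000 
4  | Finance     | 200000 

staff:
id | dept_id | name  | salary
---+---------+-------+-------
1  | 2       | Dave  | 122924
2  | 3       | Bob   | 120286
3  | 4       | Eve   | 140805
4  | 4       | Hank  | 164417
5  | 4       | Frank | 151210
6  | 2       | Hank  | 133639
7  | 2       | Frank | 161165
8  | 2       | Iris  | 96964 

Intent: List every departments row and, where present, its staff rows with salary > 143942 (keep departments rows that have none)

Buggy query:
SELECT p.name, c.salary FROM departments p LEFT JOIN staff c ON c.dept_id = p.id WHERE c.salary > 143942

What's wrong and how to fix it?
Bug: Filtering c.salary in WHERE discards the NULL rows produced by LEFT JOIN, turning it into an inner join

Fix: Put 'c.salary > 143942' in the JOIN's ON clause instead of WHERE

Corrected query:
SELECT p.name, c.salary FROM departments p LEFT JOIN staff c ON c.dept_id = p.id AND c.salary > 143942

Result:
name        | salary
------------+-------
HR          | NULL  
Legal       | 161165
Engineering | NULL  
Finance     | 151210
Finance     | 164417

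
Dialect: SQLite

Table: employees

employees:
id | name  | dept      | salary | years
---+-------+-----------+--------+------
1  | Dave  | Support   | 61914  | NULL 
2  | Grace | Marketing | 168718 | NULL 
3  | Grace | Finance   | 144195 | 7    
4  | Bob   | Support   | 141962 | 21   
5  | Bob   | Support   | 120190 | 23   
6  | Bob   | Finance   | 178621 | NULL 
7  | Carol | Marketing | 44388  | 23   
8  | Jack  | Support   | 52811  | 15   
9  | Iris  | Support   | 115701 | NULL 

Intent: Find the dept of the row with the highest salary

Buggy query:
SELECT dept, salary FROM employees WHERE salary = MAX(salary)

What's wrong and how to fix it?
Bug: MAX(salary) is an aggregate and cannot be used directly in WHERE

Fix: Use a subquery: WHERE salary = (SELECT MAX(salary) FROM employees)

Corrected query:
SELECT dept, salary FROM employees WHERE salary = (SELECT MAX(salary) FROM employees)

Result:
dept    | salary
--------+-------
Finance | 178621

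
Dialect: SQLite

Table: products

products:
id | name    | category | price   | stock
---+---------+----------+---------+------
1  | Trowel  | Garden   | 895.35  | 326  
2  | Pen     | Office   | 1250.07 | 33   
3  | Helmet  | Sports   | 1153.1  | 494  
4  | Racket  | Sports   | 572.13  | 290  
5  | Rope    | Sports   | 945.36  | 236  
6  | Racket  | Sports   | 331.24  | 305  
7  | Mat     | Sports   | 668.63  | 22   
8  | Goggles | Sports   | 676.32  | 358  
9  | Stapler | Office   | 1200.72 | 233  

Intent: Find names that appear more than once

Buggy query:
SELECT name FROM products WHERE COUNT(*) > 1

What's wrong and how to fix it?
Bug: COUNT(*) is an aggregate and cannot be used in WHERE

Fix: Group first, then use HAVING for the count condition

Corrected query:
SELECT name FROM products GROUP BY name HAVING COUNT(*) > 1

Result:
name  
------
Racket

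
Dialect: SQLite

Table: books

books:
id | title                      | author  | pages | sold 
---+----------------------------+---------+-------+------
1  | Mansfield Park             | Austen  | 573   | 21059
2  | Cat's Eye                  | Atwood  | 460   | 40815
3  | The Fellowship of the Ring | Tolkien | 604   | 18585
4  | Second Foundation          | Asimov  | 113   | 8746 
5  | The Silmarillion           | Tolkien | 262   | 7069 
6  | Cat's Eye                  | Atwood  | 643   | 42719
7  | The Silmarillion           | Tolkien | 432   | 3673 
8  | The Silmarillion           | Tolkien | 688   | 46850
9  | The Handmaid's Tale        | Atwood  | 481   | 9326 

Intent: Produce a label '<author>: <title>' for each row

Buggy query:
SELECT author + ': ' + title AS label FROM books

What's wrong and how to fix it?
Bug: '+' is numeric addition; on text columns SQLite converts them to 0 instead of concatenating

Fix: Replace + with || to concatenate text

Corrected query:
SELECT author || ': ' || title AS label FROM books

Result:
label                              
-----------------------------------
Austen: Mansfield Park             
Atwood: Cat's Eye                  
Tolkien: The Fellowship of the Ring
Asimov: Second Foundation          
Tolkien: The Silmarillion          
Atwood: Cat's Eye                  
Tolkien: The Silmarillion          
Tolkien: The Silmarillion          
Atwood: The Handmaid's Tale        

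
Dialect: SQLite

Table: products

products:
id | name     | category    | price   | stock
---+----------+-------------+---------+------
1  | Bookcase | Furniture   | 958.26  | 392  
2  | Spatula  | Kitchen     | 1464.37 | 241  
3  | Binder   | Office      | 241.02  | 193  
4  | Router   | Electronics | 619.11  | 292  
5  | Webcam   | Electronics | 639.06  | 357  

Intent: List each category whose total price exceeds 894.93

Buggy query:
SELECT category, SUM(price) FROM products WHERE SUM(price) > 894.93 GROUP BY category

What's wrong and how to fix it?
Bug: SUM(price) is an aggregate, but WHERE filters rows before aggregation

Fix: Use HAVING (which filters groups after aggregation) instead of WHERE

Corrected query:
SELECT category, SUM(price) FROM products GROUP BY category HAVING SUM(price) > 894.93

Result:
category    | SUM(price)
------------+-----------
Electronics | 1258.17   
Furniture   | 958.26    
Kitchen     | 1464.37   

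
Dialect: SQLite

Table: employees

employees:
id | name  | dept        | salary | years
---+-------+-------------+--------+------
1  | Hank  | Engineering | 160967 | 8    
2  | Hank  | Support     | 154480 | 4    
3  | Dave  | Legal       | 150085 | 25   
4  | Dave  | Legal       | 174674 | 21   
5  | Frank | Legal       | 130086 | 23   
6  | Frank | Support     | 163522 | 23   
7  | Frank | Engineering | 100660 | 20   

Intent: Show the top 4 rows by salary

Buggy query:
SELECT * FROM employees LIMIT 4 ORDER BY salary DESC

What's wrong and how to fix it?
Bug: LIMIT must come after ORDER BY

Fix: Sort with ORDER BY, then apply LIMIT

Corrected query:
SELECT * FROM employees ORDER BY salary DESC LIMIT 4

Result:
id | name  | dept        | salary | years
---+-------+-------------+--------+------
4  | Dave  | Legal       | 174674 | 21   
6  | Frank | Support     | 163522 | 23   
1  | Hank  | Engineering | 160967 | 8    
2  | Hank  | Support     | 154480 | 4    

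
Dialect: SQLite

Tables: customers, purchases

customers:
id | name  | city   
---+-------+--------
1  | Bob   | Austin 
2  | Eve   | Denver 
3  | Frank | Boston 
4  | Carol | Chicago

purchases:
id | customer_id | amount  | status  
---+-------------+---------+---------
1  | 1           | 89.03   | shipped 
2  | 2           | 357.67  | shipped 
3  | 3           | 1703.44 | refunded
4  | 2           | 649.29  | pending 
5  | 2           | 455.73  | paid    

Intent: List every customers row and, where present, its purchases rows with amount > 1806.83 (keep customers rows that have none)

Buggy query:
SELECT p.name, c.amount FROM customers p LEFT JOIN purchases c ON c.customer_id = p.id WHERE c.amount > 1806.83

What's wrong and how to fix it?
Bug: Filtering c.amount in WHERE discards the NULL rows produced by LEFT JOIN, turning it into an inner join

Fix: Put 'c.amount > 1806.83' in the JOIN's ON clause instead of WHERE

Corrected query:
SELECT p.name, c.amount FROM customers p LEFT JOIN purchases c ON c.customer_id = p.id AND c.amount > 1806.83

Result:
name  | amount
------+-------
Bob   | NULL  
Eve   | NULL  
Frank | NULL  
Carol | NULL  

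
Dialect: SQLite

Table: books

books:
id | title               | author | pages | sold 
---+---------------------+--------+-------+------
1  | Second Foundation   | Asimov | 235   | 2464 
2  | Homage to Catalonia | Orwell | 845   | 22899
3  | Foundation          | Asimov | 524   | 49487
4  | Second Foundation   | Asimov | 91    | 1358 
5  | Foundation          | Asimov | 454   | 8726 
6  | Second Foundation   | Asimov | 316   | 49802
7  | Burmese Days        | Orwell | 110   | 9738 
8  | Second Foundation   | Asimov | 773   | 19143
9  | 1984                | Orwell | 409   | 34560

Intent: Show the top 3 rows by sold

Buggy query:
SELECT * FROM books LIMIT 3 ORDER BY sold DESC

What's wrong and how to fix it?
Bug: ORDER BY cannot follow LIMIT; LIMIT is the final clause

Fix: Swap the clauses: ORDER BY first, then LIMIT

Corrected query:
SELECT * FROM books ORDER BY sold DESC LIMIT 3

Result:
id | title             | author | pages | sold 
---+-------------------+--------+-------+------
6  | Second Foundation | Asimov | 316   | 49802
3  | Foundation        | Asimov | 524   | 49487
9  | 1984              | Orwell | 409   | 34560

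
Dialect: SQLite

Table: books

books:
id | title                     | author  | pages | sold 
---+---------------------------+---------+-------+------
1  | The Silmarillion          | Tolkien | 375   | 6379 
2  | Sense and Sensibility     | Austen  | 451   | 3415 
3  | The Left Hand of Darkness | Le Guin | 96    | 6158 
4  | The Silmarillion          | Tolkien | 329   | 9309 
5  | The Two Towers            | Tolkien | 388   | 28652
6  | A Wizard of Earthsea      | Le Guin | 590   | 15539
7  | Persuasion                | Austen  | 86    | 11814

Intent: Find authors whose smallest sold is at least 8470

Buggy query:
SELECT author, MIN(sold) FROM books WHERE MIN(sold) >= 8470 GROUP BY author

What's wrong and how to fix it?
Bug: MIN() in WHERE is a misuse of aggregate

Fix: Use HAVING for the per-group MIN condition

Corrected query:
SELECT author, MIN(sold) FROM books GROUP BY author HAVING MIN(sold) >= 8470

Result:
(no rows)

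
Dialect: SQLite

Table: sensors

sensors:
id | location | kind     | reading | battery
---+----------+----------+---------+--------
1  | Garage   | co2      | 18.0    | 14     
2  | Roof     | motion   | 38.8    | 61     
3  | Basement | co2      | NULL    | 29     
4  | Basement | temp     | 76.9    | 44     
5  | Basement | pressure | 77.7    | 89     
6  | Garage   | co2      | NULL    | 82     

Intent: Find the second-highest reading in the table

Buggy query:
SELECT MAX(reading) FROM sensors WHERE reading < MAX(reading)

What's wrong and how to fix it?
Bug: MAX(reading) on the right of the comparison is an aggregate-in-WHERE error

Fix: Put the inner MAX in a scalar subquery

Corrected query:
SELECT MAX(reading) FROM sensors WHERE reading < (SELECT MAX(reading) FROM sensors)

Result:
MAX(reading)
------------
76.9        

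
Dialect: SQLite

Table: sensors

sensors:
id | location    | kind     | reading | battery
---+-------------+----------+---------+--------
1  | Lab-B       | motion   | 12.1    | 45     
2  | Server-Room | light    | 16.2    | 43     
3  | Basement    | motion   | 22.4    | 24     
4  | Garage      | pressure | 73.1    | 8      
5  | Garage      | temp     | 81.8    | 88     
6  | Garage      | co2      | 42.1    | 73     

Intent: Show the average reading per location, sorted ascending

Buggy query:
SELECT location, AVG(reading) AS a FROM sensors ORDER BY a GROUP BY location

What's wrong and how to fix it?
Bug: ORDER BY appears before GROUP BY; SQL clause order requires GROUP BY first

Fix: Reorder: SELECT … FROM … GROUP BY … ORDER BY …

Corrected query:
SELECT location, AVG(reading) AS a FROM sensors GROUP BY location ORDER BY a

Result:
location    | a        
------------+----------
Lab-B       | 12.1     
Server-Room | 16.2     
Basement    | 22.4     
Garage      | 65.666667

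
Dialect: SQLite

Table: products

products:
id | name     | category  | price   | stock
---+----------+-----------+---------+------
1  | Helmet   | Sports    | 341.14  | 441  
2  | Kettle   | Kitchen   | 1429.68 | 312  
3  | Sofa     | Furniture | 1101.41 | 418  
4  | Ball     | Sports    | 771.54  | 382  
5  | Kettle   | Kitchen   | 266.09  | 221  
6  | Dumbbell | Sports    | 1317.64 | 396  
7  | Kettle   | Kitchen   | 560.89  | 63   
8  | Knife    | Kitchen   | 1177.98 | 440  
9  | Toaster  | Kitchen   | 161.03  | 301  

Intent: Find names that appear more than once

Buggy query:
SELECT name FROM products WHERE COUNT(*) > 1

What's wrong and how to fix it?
Bug: COUNT(*) is an aggregate and cannot be used in WHERE

Fix: Group first, then use HAVING for the count condition

Corrected query:
SELECT name FROM products GROUP BY name HAVING COUNT(*) > 1

Result:
name  
------
Kettle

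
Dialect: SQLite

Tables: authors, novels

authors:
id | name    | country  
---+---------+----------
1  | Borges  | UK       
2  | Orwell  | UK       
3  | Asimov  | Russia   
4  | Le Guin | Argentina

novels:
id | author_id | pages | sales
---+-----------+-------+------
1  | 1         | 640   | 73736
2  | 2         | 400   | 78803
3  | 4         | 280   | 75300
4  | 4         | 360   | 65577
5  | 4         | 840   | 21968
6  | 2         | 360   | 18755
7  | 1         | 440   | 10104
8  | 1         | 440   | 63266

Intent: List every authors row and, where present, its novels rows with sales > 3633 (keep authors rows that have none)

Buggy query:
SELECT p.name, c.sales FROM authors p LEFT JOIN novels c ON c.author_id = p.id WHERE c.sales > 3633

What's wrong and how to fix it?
Bug: Filtering c.sales in WHERE discards the NULL rows produced by LEFT JOIN, turning it into an inner join

Fix: Move the right-table condition into the ON clause so unmatched parents are kept

Corrected query:
SELECT p.name, c.sales FROM authors p LEFT JOIN novels c ON c.author_id = p.id AND c.sales > 3633

Result:
name    | sales
--------+------
Borges  | 10104
Borges  | 63266
Borges  | 73736
Orwell  | 18755
Orwell  | 78803
Asimov  | NULL 
Le Guin | 21968
Le Guin | 65577
Le Guin | 75300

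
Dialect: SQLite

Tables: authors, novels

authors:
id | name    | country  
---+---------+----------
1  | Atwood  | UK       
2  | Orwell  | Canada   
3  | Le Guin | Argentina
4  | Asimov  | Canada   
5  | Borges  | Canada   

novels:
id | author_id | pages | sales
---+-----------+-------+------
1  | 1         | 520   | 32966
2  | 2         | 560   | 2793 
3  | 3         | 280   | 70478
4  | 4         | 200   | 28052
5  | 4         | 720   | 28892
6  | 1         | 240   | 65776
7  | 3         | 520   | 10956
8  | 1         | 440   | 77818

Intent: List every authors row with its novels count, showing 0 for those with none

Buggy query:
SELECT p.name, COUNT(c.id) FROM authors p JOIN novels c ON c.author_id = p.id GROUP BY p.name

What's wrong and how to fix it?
Bug: INNER JOIN drops authors rows that have no matching novels rows

Fix: Switch to LEFT JOIN to retain unmatched parent rows

Corrected query:
SELECT p.name, COUNT(c.id) FROM authors p LEFT JOIN novels c ON c.author_id = p.id GROUP BY p.name

Result:
name    | COUNT(c.id)
--------+------------
Asimov  | 2          
Atwood  | 3          
Borges  | 0          
Le Guin | 2          
Orwell  | 1          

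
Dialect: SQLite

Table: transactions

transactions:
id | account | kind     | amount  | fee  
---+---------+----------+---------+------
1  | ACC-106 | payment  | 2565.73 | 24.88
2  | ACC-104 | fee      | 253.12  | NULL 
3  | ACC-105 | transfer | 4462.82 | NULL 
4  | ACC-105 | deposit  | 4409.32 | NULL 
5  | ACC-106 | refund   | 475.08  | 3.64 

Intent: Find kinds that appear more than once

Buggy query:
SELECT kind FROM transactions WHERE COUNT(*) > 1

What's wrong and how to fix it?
Bug: WHERE can't reference COUNT(*); aggregates are computed after WHERE

Fix: Group first, then use HAVING for the count condition

Corrected query:
SELECT kind FROM transactions GROUP BY kind HAVING COUNT(*) > 1

Result:
(no rows)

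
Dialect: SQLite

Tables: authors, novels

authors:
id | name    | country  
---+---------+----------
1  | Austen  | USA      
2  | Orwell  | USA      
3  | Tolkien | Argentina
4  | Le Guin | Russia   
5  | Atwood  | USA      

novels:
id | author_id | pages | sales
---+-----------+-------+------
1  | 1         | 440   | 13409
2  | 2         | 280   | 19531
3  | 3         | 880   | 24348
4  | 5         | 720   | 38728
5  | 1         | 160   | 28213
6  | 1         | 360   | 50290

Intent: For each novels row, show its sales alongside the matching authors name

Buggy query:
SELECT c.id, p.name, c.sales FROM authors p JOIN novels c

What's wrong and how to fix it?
Bug: JOIN with no ON clause produces a cartesian product; every novels row pairs with every authors row

Fix: Specify the join condition linking the foreign key to the parent id

Corrected query:
SELECT c.id, p.name, c.sales FROM authors p JOIN novels c ON c.author_id = p.id

Result:
id | name    | sales
---+---------+------
1  | Austen  | 13409
2  | Orwell  | 19531
3  | Tolkien | 24348
4  | Atwood  | 38728
5  | Austen  | 28213
6  | Austen  | 50290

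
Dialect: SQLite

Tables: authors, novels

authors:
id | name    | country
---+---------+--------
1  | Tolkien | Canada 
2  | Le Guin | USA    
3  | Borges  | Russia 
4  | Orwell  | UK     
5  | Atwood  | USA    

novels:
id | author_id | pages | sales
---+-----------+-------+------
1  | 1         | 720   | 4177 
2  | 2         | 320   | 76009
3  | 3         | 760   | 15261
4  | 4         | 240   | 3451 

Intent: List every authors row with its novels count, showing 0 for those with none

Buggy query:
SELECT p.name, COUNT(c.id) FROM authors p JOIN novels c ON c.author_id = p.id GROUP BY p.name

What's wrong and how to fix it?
Bug: INNER JOIN drops authors rows that have no matching novels rows

Fix: Use LEFT JOIN so parents without children still appear (COUNT(c.id) gives 0)

Corrected query:
SELECT p.name, COUNT(c.id) FROM authors p LEFT JOIN novels c ON c.author_id = p.id GROUP BY p.name

Result:
name    | COUNT(c.id)
--------+------------
Atwood  | 0          
Borges  | 1          
Le Guin | 1          
Orwell  | 1          
Tolkien | 1          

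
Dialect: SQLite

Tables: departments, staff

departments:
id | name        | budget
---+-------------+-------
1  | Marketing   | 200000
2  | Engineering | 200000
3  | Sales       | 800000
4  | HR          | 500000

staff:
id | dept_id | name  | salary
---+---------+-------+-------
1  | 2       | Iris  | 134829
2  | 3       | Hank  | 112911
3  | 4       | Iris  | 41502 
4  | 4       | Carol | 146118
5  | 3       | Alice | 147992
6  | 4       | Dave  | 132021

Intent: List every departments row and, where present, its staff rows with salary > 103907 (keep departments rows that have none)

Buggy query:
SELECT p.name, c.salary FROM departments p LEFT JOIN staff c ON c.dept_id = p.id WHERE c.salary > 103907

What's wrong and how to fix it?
Bug: Filtering c.salary in WHERE discards the NULL rows produced by LEFT JOIN, turning it into an inner join

Fix: Put 'c.salary > 103907' in the JOIN's ON clause instead of WHERE

Corrected query:
SELECT p.name, c.salary FROM departments p LEFT JOIN staff c ON c.dept_id = p.id AND c.salary > 103907

Result:
name        | salary
------------+-------
Marketing   | NULL  
Engineering | 134829
Sales       | 112911
Sales       | 147992
HR          | 132021
HR          | 146118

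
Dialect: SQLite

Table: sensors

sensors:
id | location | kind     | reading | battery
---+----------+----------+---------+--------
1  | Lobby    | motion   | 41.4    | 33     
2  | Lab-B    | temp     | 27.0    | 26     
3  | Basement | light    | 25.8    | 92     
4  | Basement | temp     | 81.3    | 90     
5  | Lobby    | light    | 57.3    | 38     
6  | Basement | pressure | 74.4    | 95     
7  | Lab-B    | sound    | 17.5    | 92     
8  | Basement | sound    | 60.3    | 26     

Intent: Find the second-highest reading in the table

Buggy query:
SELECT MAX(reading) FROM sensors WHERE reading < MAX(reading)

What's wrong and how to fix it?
Bug: MAX(reading) on the right of the comparison is an aggregate-in-WHERE error

Fix: Put the inner MAX in a scalar subquery

Corrected query:
SELECT MAX(reading) FROM sensors WHERE reading < (SELECT MAX(reading) FROM sensors)

Result:
MAX(reading)
------------
74.4        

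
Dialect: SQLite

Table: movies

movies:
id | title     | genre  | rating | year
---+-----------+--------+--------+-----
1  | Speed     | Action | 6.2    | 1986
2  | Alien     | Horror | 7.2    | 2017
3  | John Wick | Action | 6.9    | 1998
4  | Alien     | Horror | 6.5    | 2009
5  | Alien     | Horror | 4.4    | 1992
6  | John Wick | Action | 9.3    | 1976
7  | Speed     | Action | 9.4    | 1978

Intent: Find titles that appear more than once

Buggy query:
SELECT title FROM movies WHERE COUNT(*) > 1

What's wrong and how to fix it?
Bug: WHERE can't reference COUNT(*); aggregates are computed after WHERE

Fix: Group first, then use HAVING for the count condition

Corrected query:
SELECT title FROM movies GROUP BY title HAVING COUNT(*) > 1

Result:
title    
---------
Alien    
John Wick
Speed    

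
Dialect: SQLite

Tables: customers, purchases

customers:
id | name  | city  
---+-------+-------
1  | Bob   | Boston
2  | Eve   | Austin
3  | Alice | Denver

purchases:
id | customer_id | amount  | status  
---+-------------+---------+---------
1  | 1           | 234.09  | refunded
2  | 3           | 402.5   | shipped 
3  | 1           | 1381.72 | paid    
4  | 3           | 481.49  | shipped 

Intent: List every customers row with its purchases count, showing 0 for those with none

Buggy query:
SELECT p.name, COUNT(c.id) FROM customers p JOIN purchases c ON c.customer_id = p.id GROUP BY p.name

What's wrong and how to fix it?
Bug: INNER JOIN drops customers rows that have no matching purchases rows

Fix: Use LEFT JOIN so parents without children still appear (COUNT(c.id) gives 0)

Corrected query:
SELECT p.name, COUNT(c.id) FROM customers p LEFT JOIN purchases c ON c.customer_id = p.id GROUP BY p.name

Result:
name  | COUNT(c.id)
------+------------
Alice | 2          
Bob   | 2          
Eve   | 0          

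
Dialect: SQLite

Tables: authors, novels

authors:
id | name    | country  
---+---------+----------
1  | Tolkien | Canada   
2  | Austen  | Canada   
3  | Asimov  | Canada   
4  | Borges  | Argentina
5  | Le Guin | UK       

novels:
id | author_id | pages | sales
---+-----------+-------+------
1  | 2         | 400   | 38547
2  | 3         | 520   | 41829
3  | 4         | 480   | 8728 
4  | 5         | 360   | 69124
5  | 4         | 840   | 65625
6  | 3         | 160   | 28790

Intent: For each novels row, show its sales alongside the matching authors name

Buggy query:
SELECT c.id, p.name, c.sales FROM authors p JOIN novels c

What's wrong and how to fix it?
Bug: Missing join condition: each novels row is matched to all authors rows instead of just its own

Fix: Specify the join condition linking the foreign key to the parent id

Corrected query:
SELECT c.id, p.name, c.sales FROM authors p JOIN novels c ON c.author_id = p.id

Result:
id | name    | sales
---+---------+------
1  | Austen  | 38547
2  | Asimov  | 41829
3  | Borges  | 8728 
4  | Le Guin | 69124
5  | Borges  | 65625
6  | Asimov  | 28790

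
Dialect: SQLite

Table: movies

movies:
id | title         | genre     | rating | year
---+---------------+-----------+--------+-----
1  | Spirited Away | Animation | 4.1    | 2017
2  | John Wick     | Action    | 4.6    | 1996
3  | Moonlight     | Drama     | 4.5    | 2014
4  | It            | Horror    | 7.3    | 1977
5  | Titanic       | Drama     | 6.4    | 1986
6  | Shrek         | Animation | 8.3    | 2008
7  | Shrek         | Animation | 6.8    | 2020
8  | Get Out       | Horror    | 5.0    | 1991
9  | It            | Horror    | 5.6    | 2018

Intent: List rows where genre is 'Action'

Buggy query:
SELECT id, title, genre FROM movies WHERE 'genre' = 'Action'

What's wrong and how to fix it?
Bug: Single quotes denote string literals in SQL; the column name is being compared as a constant string

Fix: Reference the column as genre without single quotes

Corrected query:
SELECT id, title, genre FROM movies WHERE genre = 'Action'

Result:
id | title     | genre 
---+-----------+-------
2  | John Wick | Action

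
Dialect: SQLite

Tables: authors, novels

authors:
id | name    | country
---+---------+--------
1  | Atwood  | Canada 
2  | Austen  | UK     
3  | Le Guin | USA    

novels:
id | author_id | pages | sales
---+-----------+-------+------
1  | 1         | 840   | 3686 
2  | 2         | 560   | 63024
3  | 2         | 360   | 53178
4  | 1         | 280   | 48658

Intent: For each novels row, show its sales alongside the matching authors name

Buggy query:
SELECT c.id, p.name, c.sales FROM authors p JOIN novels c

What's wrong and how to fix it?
Bug: JOIN with no ON clause produces a cartesian product; every novels row pairs with every authors row

Fix: Add ON c.author_id = p.id to the JOIN

Corrected query:
SELECT c.id, p.name, c.sales FROM authors p JOIN novels c ON c.author_id = p.id

Result:
id | name   | sales
---+--------+------
1  | Atwood | 3686 
2  | Austen | 63024
3  | Austen | 53178
4  | Atwood | 48658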